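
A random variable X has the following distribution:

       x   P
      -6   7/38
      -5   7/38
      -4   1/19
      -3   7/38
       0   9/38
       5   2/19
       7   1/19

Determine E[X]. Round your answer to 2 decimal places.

E[X] = (7/38)·(-6) + (7/38)·(-5) + (1/19)·(-4) + (7/38)·(-3) + (9/38)·0 + (2/19)·5 + (1/19)·7
     = -36/19 ≈ -1.89

-1.89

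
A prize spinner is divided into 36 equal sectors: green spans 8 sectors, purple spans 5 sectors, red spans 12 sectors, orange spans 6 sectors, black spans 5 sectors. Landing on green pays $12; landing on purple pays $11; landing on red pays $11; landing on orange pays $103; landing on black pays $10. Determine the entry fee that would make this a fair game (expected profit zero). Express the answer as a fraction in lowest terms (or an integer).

E[payout] = (8/36)·12 + (5/36)·11 + (12/36)·11 + (6/36)·103 + (5/36)·10 = 317/12
Fair fee = E[payout] = 317/12

317/12 dollars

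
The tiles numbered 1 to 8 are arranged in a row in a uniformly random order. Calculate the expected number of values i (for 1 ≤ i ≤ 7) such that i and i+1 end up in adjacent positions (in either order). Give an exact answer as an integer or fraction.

7/4

For each i ∈ {1,…,7}, let Xᵢ = 1 if i and i+1 are adjacent. P(Xᵢ=1) = 2·(8−1)!/8! = 2/8.
By linearity, E[ΣXᵢ] = (7)·(2/8) = 7/4.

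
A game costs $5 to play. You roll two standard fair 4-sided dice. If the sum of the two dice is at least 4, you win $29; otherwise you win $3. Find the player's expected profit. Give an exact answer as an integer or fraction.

E[payout] = (3/16)·3 + (13/16)·29 = 193/8
Expected profit = 193/8 − 5 = 153/8

153/8 dollars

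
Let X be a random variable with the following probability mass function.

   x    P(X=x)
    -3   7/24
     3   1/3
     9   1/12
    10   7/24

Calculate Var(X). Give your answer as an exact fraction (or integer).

15647/576

E[X] = (7/24)·(-3) + (1/3)·3 + (1/12)·9 + (7/24)·10 = 91/24
E[X²] = (7/24)·9 + (1/3)·9 + (1/12)·81 + (7/24)·100 = 997/24
Var(X) = 997/24 − (91/24)² = 15647/576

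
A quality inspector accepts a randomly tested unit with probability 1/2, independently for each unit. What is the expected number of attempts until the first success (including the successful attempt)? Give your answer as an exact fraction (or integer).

For a geometric distribution, E[trials] = 1/p = 1/(1/2) = 2.

2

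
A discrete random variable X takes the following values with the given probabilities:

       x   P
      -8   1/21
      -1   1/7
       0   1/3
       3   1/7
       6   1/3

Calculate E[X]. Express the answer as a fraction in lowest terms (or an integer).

40/21

E[X] = (1/21)·(-8) + (1/7)·(-1) + (1/3)·0 + (1/7)·3 + (1/3)·6
     = 40/21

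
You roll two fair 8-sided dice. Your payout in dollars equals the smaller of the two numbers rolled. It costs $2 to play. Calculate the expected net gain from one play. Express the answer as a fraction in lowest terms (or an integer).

Distribution of the smaller of the two numbers rolled: 1 w.p. 15/64, 2 w.p. 13/64, 3 w.p. 11/64, 4 w.p. 9/64, 5 w.p. 7/64, 6 w.p. 5/64, …
E[payout] = (15/64)·1 + (13/64)·2 + (11/64)·3 + (9/64)·4 + (7/64)·5 + (5/64)·6 + (3/64)·7 + (1/64)·8 = 51/16
Expected profit = 51/16 − 2 = 19/16

19/16 dollars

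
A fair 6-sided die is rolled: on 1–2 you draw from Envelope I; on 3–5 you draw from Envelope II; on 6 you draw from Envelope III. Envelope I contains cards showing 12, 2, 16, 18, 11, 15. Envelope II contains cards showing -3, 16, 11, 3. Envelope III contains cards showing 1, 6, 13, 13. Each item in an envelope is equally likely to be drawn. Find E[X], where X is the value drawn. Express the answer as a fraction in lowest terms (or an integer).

319/36

E[X | Envelope I] = (12 + 2 + 16 + 18 + 11 + 15)/6 = 37/3
E[X | Envelope II] = (-3 + 16 + 11 + 3)/4 = 27/4
E[X | Envelope III] = (1 + 6 + 13 + 13)/4 = 33/4
E[X] = (1/3)·37/3 + (1/2)·27/4 + (1/6)·33/4 = 319/36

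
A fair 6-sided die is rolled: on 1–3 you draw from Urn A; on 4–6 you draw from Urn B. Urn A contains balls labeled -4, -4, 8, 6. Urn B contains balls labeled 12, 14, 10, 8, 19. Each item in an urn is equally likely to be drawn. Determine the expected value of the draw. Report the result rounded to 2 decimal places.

7.05

E[X | Urn A] = (-4 − 4 + 8 + 6)/4 = 3/2
E[X | Urn B] = (12 + 14 + 10 + 8 + 19)/5 = 63/5
E[X] = (1/2)·3/2 + (1/2)·63/5 = 141/20 ≈ 7.05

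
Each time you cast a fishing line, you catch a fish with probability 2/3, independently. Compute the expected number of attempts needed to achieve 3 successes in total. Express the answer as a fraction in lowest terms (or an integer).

By linearity (sum of 3 independent geometric waits), E[trials] = 3/p = 3/(2/3) = 9/2.

9/2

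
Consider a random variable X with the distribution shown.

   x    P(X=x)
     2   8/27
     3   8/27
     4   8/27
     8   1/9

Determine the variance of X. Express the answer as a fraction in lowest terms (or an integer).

E[X] = (8/27)·2 + (8/27)·3 + (8/27)·4 + (1/9)·8 = 32/9
E[X²] = (8/27)·4 + (8/27)·9 + (8/27)·16 + (1/9)·64 = 424/27
Var(X) = 424/27 − (32/9)² = 248/81

248/81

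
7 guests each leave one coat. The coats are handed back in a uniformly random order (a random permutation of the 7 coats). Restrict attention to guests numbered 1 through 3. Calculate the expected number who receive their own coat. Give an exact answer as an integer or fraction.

Let Xᵢ = 1 if person i gets their own coat. For each i, P(Xᵢ=1) = 1/7.
By linearity of expectation, E[X₁+…+X_3] = 3·(1/7) = 3/7.

3/7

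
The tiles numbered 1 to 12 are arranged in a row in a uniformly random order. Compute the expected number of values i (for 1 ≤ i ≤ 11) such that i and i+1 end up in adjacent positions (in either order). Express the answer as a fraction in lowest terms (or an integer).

11/6

For each i ∈ {1,…,11}, let Xᵢ = 1 if i and i+1 are adjacent. P(Xᵢ=1) = 2·(12−1)!/12! = 2/12.
By linearity, E[ΣXᵢ] = (11)·(2/12) = 11/6.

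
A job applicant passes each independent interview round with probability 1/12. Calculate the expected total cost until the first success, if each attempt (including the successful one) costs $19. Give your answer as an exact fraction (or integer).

E[#attempts] = 1/p = 12; E[cost] = 19·12 = 228.

$228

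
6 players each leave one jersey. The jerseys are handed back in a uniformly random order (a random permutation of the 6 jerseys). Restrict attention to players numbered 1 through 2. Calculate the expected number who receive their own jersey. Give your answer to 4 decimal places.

Let Xᵢ = 1 if person i gets their own jersey. For each i, P(Xᵢ=1) = 1/6.
By linearity of expectation, E[X₁+…+X_2] = 2·(1/6) = 1/3.
≈ 0.3333

0.3333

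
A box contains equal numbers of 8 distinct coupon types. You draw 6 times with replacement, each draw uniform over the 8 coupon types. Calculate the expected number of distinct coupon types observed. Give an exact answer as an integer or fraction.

144495/32768

Let Xⱼ=1 if type j appears at least once. P(Xⱼ=1) = 1 − ((8−1)/8)^6 = 144495/262144.
E[#distinct] = 8·144495/262144 = 144495/32768.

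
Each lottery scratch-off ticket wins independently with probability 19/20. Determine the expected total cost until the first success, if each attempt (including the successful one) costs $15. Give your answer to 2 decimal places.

$15.79

E[#attempts] = 1/p = 20/19; E[cost] = 15·20/19 = 300/19.
≈ 15.79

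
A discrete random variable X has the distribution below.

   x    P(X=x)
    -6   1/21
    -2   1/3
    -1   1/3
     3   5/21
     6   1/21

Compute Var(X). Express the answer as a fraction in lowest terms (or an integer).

1052/147

E[X] = (1/21)·(-6) + (1/3)·(-2) + (1/3)·(-1) + (5/21)·3 + (1/21)·6 = -2/7
E[X²] = (1/21)·36 + (1/3)·4 + (1/3)·1 + (5/21)·9 + (1/21)·36 = 152/21
Var(X) = 152/21 − (-2/7)² = 1052/147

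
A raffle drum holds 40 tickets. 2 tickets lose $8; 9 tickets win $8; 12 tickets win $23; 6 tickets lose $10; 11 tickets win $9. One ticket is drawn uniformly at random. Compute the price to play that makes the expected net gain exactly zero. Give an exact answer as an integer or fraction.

E[payout] = (2/40)·(-8) + (9/40)·8 + (12/40)·23 + (6/40)·(-10) + (11/40)·9 = 371/40
Fair fee = E[payout] = 371/40

371/40 dollars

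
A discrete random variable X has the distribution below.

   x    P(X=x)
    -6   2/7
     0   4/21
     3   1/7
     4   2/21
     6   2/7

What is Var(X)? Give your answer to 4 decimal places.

22.7256

E[X] = (2/7)·(-6) + (4/21)·0 + (1/7)·3 + (2/21)·4 + (2/7)·6 = 17/21
E[X²] = (2/7)·36 + (4/21)·0 + (1/7)·9 + (2/21)·16 + (2/7)·36 = 491/21
Var(X) = 491/21 − (17/21)² = 10022/441 ≈ 22.7256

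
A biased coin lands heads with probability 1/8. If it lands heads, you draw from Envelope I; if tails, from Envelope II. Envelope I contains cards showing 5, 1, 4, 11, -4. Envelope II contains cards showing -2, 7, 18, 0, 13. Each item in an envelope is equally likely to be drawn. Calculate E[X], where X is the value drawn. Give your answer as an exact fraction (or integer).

269/40

E[X | Envelope I] = (5 + 1 + 4 + 11 − 4)/5 = 17/5
E[X | Envelope II] = (-2 + 7 + 18 + 0 + 13)/5 = 36/5
E[X] = (1/8)·17/5 + (7/8)·36/5 = 269/40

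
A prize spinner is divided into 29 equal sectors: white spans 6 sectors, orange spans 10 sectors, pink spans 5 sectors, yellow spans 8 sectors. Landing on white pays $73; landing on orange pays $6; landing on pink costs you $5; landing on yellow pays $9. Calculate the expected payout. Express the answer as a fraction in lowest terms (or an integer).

545/29 dollars

E[payout] = (6/29)·73 + (10/29)·6 + (5/29)·(-5) + (8/29)·9 = 545/29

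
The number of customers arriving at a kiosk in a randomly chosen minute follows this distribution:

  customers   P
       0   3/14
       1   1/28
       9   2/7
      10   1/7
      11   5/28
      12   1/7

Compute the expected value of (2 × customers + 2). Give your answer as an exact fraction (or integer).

E[2x+2] = (3/14)·2 + (1/28)·4 + (2/7)·20 + (1/7)·22 + (5/28)·24 + (1/7)·26
     = 122/7

122/7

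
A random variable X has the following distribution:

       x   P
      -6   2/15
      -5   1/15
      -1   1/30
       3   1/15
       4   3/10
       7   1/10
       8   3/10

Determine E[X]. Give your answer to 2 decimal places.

E[X] = (2/15)·(-6) + (1/15)·(-5) + (1/30)·(-1) + (1/15)·3 + (3/10)·4 + (1/10)·7 + (3/10)·8
     = 10/3 ≈ 3.33

3.33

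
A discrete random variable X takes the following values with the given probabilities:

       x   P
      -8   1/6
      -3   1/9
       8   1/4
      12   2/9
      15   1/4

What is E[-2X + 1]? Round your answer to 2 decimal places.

-12.50

E[-2x+1] = (1/6)·17 + (1/9)·7 + (1/4)·(-15) + (2/9)·(-23) + (1/4)·(-29)
     = -25/2 ≈ -12.50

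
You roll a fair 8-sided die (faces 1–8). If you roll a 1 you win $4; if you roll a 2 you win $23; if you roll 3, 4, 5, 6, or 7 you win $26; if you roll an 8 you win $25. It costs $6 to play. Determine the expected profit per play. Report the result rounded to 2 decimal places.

$16.75

E[payout] = (1/8)·4 + (1/8)·23 + (1/8)·25 + (5/8)·26 = 91/4
Expected profit = 91/4 − 6 = 67/4 ≈ $16.75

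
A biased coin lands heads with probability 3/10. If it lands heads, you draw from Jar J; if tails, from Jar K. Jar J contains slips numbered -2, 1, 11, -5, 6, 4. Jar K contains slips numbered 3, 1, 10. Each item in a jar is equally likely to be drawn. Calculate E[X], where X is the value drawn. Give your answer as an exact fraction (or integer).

E[X | Jar J] = (-2 + 1 + 11 − 5 + 6 + 4)/6 = 5/2
E[X | Jar K] = (3 + 1 + 10)/3 = 14/3
E[X] = (3/10)·5/2 + (7/10)·14/3 = 241/60

241/60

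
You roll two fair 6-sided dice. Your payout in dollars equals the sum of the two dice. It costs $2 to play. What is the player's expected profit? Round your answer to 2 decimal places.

Distribution of the sum of the two dice: 2 w.p. 1/36, 3 w.p. 1/18, 4 w.p. 1/12, 5 w.p. 1/9, 6 w.p. 5/36, 7 w.p. 1/6, …
E[payout] = (1/36)·2 + (1/18)·3 + (1/12)·4 + (1/9)·5 + (5/36)·6 + (1/6)·7 + (5/36)·8 + (1/9)·9 + (1/12)·10 + (1/18)·11 + (1/36)·12 = 7
Expected profit = 7 − 2 = 5 ≈ $5.00

$5.00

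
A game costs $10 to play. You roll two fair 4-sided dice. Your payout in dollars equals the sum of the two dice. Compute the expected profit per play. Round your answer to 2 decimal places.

Distribution of the sum of the two dice: 2 w.p. 1/16, 3 w.p. 1/8, 4 w.p. 3/16, 5 w.p. 1/4, 6 w.p. 3/16, 7 w.p. 1/8, …
E[payout] = (1/16)·2 + (1/8)·3 + (3/16)·4 + (1/4)·5 + (3/16)·6 + (1/8)·7 + (1/16)·8 = 5
Expected profit = 5 − 10 = -5 ≈ -$5.00

-$5.00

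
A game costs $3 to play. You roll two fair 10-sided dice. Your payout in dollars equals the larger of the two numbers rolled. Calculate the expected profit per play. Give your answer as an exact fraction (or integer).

Distribution of the larger of the two numbers rolled: 1 w.p. 1/100, 2 w.p. 3/100, 3 w.p. 1/20, 4 w.p. 7/100, 5 w.p. 9/100, 6 w.p. 11/100, …
E[payout] = (1/100)·1 + (3/100)·2 + (1/20)·3 + (7/100)·4 + (9/100)·5 + (11/100)·6 + (13/100)·7 + (3/20)·8 + (17/100)·9 + (19/100)·10 = 143/20
Expected profit = 143/20 − 3 = 83/20

83/20 dollars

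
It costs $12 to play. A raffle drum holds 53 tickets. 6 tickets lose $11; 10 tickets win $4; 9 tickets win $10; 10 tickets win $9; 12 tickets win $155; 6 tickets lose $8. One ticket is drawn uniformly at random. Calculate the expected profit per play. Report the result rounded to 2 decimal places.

E[payout] = (6/53)·(-11) + (10/53)·4 + (9/53)·10 + (10/53)·9 + (12/53)·155 + (6/53)·(-8) = 1966/53
Expected profit = 1966/53 − 12 = 1330/53 ≈ $25.09

$25.09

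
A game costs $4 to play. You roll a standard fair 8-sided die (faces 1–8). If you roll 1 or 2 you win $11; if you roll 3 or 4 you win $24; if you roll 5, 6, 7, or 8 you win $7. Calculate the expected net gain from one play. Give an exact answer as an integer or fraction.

33/4 dollars

E[payout] = (1/2)·7 + (1/4)·11 + (1/4)·24 = 49/4
Expected profit = 49/4 − 4 = 33/4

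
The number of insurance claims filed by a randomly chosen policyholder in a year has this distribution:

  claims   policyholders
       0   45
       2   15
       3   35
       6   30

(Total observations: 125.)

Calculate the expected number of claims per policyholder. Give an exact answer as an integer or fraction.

Total = 125, so P(claims=0) = 45/125, etc.
E[X] = (9/25)·0 + (3/25)·2 + (7/25)·3 + (6/25)·6
     = 63/25

63/25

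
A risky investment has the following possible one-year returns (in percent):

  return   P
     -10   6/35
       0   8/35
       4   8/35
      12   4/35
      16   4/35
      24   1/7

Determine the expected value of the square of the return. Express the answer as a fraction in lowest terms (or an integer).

744/5

E[X²] = (6/35)·100 + (8/35)·0 + (8/35)·16 + (4/35)·144 + (4/35)·256 + (1/7)·576
     = 744/5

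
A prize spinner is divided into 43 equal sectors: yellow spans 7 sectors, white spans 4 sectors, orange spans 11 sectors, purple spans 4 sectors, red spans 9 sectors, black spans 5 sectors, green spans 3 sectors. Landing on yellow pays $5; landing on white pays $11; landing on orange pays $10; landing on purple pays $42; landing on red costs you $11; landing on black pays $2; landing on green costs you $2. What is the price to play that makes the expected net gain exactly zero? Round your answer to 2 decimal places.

$6.09

E[payout] = (7/43)·5 + (4/43)·11 + (11/43)·10 + (4/43)·42 + (9/43)·(-11) + (5/43)·2 + (3/43)·(-2) = 262/43
Fair fee = E[payout] = 262/43 ≈ $6.09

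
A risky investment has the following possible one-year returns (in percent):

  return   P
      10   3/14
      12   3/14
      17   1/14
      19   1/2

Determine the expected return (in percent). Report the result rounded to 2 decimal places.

15.43

E[X] = (3/14)·10 + (3/14)·12 + (1/14)·17 + (1/2)·19
     = 108/7 ≈ 15.43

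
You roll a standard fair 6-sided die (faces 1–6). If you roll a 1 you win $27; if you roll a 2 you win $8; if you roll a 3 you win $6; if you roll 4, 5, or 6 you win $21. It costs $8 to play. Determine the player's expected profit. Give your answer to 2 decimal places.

$9.33

E[payout] = (1/6)·6 + (1/6)·8 + (1/2)·21 + (1/6)·27 = 52/3
Expected profit = 52/3 − 8 = 28/3 ≈ $9.33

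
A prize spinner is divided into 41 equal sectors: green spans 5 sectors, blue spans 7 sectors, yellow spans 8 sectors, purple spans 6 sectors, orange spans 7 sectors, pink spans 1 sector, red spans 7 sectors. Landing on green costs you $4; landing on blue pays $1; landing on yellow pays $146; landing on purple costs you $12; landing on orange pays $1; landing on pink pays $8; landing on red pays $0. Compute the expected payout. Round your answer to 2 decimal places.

$26.78

E[payout] = (5/41)·(-4) + (7/41)·1 + (8/41)·146 + (6/41)·(-12) + (7/41)·1 + (1/41)·8 + (7/41)·0 = 1098/41
≈ $26.78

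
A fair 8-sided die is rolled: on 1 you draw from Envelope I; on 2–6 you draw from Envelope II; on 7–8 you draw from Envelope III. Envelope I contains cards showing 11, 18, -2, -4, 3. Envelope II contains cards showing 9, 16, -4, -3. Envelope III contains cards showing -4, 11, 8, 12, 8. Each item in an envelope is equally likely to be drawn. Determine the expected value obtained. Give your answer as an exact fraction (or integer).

417/80

E[X | Envelope I] = (11 + 18 − 2 − 4 + 3)/5 = 26/5
E[X | Envelope II] = (9 + 16 − 4 − 3)/4 = 9/2
E[X | Envelope III] = (-4 + 11 + 8 + 12 + 8)/5 = 7
E[X] = (1/8)·26/5 + (5/8)·9/2 + (1/4)·7 = 417/80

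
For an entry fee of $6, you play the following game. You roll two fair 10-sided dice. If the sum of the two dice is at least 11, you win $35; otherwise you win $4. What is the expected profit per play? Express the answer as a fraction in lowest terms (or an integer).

301/20 dollars

E[payout] = (9/20)·4 + (11/20)·35 = 421/20
Expected profit = 421/20 − 6 = 301/20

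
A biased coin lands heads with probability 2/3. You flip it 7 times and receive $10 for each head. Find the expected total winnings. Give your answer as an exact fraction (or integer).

140/3 dollars

E[#heads] = 7·2/3 = 14/3 (linearity over flips).
E[winnings] = 10·14/3 = 140/3.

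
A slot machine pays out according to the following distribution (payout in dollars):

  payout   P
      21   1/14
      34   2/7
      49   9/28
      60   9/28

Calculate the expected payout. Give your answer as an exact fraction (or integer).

E[X] = (1/14)·21 + (2/7)·34 + (9/28)·49 + (9/28)·60
     = 185/4

185/4 dollars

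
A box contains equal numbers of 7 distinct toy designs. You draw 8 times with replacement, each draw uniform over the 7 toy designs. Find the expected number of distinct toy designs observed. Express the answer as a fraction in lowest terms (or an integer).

4085185/823543

Let Xⱼ=1 if type j appears at least once. P(Xⱼ=1) = 1 − ((7−1)/7)^8 = 4085185/5764801.
E[#distinct] = 7·4085185/5764801 = 4085185/823543.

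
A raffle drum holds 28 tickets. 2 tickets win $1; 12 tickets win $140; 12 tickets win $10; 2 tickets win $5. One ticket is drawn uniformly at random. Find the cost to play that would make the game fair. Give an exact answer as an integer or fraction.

453/7 dollars

E[payout] = (2/28)·1 + (12/28)·140 + (12/28)·10 + (2/28)·5 = 453/7
Fair fee = E[payout] = 453/7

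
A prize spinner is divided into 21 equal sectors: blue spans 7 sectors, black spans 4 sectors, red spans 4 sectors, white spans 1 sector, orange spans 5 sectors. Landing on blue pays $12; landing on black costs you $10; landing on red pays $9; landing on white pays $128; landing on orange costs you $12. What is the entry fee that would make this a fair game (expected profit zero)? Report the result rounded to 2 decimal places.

E[payout] = (7/21)·12 + (4/21)·(-10) + (4/21)·9 + (1/21)·128 + (5/21)·(-12) = 148/21
Fair fee = E[payout] = 148/21 ≈ $7.05

$7.05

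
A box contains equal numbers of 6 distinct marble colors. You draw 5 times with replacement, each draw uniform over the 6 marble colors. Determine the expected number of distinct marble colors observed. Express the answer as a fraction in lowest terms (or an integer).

4651/1296

Let Xⱼ=1 if type j appears at least once. P(Xⱼ=1) = 1 − ((6−1)/6)^5 = 4651/7776.
E[#distinct] = 6·4651/7776 = 4651/1296.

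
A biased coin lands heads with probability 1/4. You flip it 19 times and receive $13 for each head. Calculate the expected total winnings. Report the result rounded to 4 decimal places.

$61.7500

E[#heads] = 19·1/4 = 19/4 (linearity over flips).
E[winnings] = 13·19/4 = 247/4.
≈ 61.7500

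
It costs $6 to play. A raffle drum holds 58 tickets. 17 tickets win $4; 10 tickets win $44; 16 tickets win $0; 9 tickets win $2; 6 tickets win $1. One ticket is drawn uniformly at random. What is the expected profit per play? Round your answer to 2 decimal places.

$3.17

E[payout] = (17/58)·4 + (10/58)·44 + (16/58)·0 + (9/58)·2 + (6/58)·1 = 266/29
Expected profit = 266/29 − 6 = 92/29 ≈ $3.17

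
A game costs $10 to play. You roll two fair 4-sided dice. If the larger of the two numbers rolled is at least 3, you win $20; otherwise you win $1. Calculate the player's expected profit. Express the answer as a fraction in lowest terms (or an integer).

21/4 dollars

E[payout] = (1/4)·1 + (3/4)·20 = 61/4
Expected profit = 61/4 − 10 = 21/4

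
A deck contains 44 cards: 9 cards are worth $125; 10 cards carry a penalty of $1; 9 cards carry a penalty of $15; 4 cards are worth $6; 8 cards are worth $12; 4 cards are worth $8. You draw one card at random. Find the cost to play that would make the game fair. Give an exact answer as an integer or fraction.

E[payout] = (9/44)·125 + (10/44)·(-1) + (9/44)·(-15) + (4/44)·6 + (8/44)·12 + (4/44)·8 = 283/11
Fair fee = E[payout] = 283/11

283/11 dollars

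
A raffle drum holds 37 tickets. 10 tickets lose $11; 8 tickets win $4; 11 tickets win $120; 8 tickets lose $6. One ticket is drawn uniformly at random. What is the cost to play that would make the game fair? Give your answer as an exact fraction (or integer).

1194/37 dollars

E[payout] = (10/37)·(-11) + (8/37)·4 + (11/37)·120 + (8/37)·(-6) = 1194/37
Fair fee = E[payout] = 1194/37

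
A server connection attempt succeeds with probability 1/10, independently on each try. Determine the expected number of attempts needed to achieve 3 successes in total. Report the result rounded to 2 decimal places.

30.00

By linearity (sum of 3 independent geometric waits), E[trials] = 3/p = 3/(1/10) = 30.
≈ 30.00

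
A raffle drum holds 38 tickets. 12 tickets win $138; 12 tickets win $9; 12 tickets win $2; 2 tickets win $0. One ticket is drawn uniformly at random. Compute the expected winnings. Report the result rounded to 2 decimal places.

$47.05

E[payout] = (12/38)·138 + (12/38)·9 + (12/38)·2 + (2/38)·0 = 894/19
≈ $47.05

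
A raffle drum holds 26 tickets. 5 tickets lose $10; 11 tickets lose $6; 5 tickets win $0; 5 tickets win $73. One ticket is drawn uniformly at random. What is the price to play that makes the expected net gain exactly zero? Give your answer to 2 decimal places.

$9.58

E[payout] = (5/26)·(-10) + (11/26)·(-6) + (5/26)·0 + (5/26)·73 = 249/26
Fair fee = E[payout] = 249/26 ≈ $9.58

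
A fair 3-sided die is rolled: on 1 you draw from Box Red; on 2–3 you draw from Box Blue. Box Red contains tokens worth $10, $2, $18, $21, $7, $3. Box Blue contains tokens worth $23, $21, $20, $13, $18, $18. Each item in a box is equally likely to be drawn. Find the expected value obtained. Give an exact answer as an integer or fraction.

E[X | Box Red] = (10 + 2 + 18 + 21 + 7 + 3)/6 = 61/6
E[X | Box Blue] = (23 + 21 + 20 + 13 + 18 + 18)/6 = 113/6
E[X] = (1/3)·61/6 + (2/3)·113/6 = 287/18

287/18 dollars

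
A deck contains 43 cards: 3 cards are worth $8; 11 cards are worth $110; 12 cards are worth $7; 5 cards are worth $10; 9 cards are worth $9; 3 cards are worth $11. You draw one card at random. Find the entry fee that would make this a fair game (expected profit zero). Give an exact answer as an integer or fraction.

1482/43 dollars

E[payout] = (3/43)·8 + (11/43)·110 + (12/43)·7 + (5/43)·10 + (9/43)·9 + (3/43)·11 = 1482/43
Fair fee = E[payout] = 1482/43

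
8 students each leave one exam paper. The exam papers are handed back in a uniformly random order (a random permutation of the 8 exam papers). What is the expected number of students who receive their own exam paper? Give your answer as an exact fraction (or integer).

1

Let Xᵢ = 1 if person i gets their own exam paper. For each i, P(Xᵢ=1) = 1/8.
By linearity of expectation, E[X₁+…+X_8] = 8·(1/8) = 1.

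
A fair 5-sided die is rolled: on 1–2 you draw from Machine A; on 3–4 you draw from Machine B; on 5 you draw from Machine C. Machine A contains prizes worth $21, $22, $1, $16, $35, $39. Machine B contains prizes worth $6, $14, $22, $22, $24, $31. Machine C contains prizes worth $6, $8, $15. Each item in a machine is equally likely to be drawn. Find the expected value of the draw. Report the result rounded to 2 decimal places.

E[X | Machine A] = (21 + 22 + 1 + 16 + 35 + 39)/6 = 67/3
E[X | Machine B] = (6 + 14 + 22 + 22 + 24 + 31)/6 = 119/6
E[X | Machine C] = (6 + 8 + 15)/3 = 29/3
E[X] = (2/5)·67/3 + (2/5)·119/6 + (1/5)·29/3 = 94/5 ≈ 18.80

$18.80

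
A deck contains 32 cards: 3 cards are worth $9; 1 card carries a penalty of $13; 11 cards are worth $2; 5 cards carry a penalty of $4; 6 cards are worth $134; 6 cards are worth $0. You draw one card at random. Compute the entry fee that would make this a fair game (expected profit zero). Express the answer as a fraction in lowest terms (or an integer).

E[payout] = (3/32)·9 + (1/32)·(-13) + (11/32)·2 + (5/32)·(-4) + (6/32)·134 + (6/32)·0 = 205/8
Fair fee = E[payout] = 205/8

205/8 dollars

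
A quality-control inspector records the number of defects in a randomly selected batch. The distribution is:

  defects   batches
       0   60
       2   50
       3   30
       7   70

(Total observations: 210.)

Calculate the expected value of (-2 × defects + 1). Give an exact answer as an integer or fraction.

Total = 210, so P(defects=0) = 60/210, etc.
E[-2x+1] = (2/7)·1 + (5/21)·(-3) + (1/7)·(-5) + (1/3)·(-13)
     = -115/21

-115/21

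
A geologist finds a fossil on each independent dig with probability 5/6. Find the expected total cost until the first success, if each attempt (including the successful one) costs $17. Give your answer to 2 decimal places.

E[#attempts] = 1/p = 6/5; E[cost] = 17·6/5 = 102/5.
≈ 20.40

$20.40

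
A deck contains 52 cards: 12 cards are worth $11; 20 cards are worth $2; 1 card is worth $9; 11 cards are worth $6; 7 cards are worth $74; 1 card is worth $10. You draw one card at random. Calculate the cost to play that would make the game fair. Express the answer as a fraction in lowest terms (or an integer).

E[payout] = (12/52)·11 + (20/52)·2 + (1/52)·9 + (11/52)·6 + (7/52)·74 + (1/52)·10 = 775/52
Fair fee = E[payout] = 775/52

775/52 dollars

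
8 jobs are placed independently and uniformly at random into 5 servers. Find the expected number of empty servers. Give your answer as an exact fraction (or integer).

Let Xⱼ=1 if server j is empty. P(Xⱼ=1) = ((5-1)/5)^8 = 65536/390625.
By linearity, E[#empty] = 5·65536/390625 = 65536/78125.

65536/78125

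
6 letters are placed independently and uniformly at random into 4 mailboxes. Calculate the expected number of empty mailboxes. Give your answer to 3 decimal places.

0.712

Let Xⱼ=1 if mailbox j is empty. P(Xⱼ=1) = ((4-1)/4)^6 = 729/4096.
By linearity, E[#empty] = 4·729/4096 = 729/1024.
≈ 0.712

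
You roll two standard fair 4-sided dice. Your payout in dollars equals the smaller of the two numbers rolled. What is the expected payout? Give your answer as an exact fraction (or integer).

Distribution of the smaller of the two numbers rolled: 1 w.p. 7/16, 2 w.p. 5/16, 3 w.p. 3/16, 4 w.p. 1/16
E[payout] = (7/16)·1 + (5/16)·2 + (3/16)·3 + (1/16)·4 = 15/8

15/8 dollars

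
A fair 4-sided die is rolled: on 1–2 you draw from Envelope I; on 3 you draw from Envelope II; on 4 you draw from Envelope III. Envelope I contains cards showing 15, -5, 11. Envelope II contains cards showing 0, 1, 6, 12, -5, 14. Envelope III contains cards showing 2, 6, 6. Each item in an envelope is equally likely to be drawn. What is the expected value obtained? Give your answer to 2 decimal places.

E[X | Envelope I] = (15 − 5 + 11)/3 = 7
E[X | Envelope II] = (0 + 1 + 6 + 12 − 5 + 14)/6 = 14/3
E[X | Envelope III] = (2 + 6 + 6)/3 = 14/3
E[X] = (1/2)·7 + (1/4)·14/3 + (1/4)·14/3 = 35/6 ≈ 5.83

5.83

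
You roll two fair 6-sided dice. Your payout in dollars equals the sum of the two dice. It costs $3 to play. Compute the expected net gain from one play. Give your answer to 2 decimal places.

Distribution of the sum of the two dice: 2 w.p. 1/36, 3 w.p. 1/18, 4 w.p. 1/12, 5 w.p. 1/9, 6 w.p. 5/36, 7 w.p. 1/6, …
E[payout] = (1/36)·2 + (1/18)·3 + (1/12)·4 + (1/9)·5 + (5/36)·6 + (1/6)·7 + (5/36)·8 + (1/9)·9 + (1/12)·10 + (1/18)·11 + (1/36)·12 = 7
Expected profit = 7 − 3 = 4 ≈ $4.00

$4.00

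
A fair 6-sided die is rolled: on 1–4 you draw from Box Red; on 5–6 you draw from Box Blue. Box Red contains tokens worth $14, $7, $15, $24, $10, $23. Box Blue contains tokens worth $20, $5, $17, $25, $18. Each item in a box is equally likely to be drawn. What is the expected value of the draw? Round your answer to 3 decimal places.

E[X | Box Red] = (14 + 7 + 15 + 24 + 10 + 23)/6 = 31/2
E[X | Box Blue] = (20 + 5 + 17 + 25 + 18)/5 = 17
E[X] = (2/3)·31/2 + (1/3)·17 = 16 ≈ 16.000

$16.000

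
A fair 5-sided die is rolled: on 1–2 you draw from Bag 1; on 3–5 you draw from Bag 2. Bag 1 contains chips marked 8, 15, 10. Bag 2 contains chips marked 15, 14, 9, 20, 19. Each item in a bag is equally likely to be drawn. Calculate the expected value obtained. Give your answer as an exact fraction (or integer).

E[X | Bag 1] = (8 + 15 + 10)/3 = 11
E[X | Bag 2] = (15 + 14 + 9 + 20 + 19)/5 = 77/5
E[X] = (2/5)·11 + (3/5)·77/5 = 341/25

341/25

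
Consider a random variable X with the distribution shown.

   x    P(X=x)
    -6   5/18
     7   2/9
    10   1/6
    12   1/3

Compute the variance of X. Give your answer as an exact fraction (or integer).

4430/81

E[X] = (5/18)·(-6) + (2/9)·7 + (1/6)·10 + (1/3)·12 = 50/9
E[X²] = (5/18)·36 + (2/9)·49 + (1/6)·100 + (1/3)·144 = 770/9
Var(X) = 770/9 − (50/9)² = 4430/81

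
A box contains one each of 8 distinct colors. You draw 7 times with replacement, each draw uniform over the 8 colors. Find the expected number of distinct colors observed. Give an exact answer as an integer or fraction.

Let Xⱼ=1 if type j appears at least once. P(Xⱼ=1) = 1 − ((8−1)/8)^7 = 1273609/2097152.
E[#distinct] = 8·1273609/2097152 = 1273609/262144.

1273609/262144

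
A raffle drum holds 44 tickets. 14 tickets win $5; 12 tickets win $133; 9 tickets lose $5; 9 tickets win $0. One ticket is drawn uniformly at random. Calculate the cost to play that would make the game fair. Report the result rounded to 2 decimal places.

E[payout] = (14/44)·5 + (12/44)·133 + (9/44)·(-5) + (9/44)·0 = 1621/44
Fair fee = E[payout] = 1621/44 ≈ $36.84

$36.84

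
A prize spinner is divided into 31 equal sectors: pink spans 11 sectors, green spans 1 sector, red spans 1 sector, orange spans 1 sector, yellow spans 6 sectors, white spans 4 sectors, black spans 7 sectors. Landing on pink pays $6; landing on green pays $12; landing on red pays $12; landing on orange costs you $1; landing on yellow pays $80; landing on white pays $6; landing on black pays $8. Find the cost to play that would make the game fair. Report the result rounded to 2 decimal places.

E[payout] = (11/31)·6 + (1/31)·12 + (1/31)·12 + (1/31)·(-1) + (6/31)·80 + (4/31)·6 + (7/31)·8 = 649/31
Fair fee = E[payout] = 649/31 ≈ $20.94

$20.94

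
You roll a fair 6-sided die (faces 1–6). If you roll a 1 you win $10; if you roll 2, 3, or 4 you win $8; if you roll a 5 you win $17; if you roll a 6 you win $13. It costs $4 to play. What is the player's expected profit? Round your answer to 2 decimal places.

E[payout] = (1/2)·8 + (1/6)·10 + (1/6)·13 + (1/6)·17 = 32/3
Expected profit = 32/3 − 4 = 20/3 ≈ $6.67

$6.67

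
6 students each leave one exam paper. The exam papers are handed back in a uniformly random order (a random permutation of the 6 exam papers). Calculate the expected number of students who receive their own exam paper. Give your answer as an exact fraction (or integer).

1

Let Xᵢ = 1 if person i gets their own exam paper. For each i, P(Xᵢ=1) = 1/6.
By linearity of expectation, E[X₁+…+X_6] = 6·(1/6) = 1.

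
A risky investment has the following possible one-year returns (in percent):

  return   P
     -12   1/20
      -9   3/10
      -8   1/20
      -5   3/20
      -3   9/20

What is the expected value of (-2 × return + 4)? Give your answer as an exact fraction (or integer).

78/5

E[-2x+4] = (1/20)·28 + (3/10)·22 + (1/20)·20 + (3/20)·14 + (9/20)·10
     = 78/5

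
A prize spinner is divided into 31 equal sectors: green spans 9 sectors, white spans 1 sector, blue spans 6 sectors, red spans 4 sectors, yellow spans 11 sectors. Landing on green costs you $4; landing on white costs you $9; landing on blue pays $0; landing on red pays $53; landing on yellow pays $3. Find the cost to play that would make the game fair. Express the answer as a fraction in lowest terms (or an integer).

E[payout] = (9/31)·(-4) + (1/31)·(-9) + (6/31)·0 + (4/31)·53 + (11/31)·3 = 200/31
Fair fee = E[payout] = 200/31

200/31 dollars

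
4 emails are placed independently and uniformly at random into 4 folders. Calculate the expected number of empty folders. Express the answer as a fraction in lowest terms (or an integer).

Let Xⱼ=1 if folder j is empty. P(Xⱼ=1) = ((4-1)/4)^4 = 81/256.
By linearity, E[#empty] = 4·81/256 = 81/64.

81/64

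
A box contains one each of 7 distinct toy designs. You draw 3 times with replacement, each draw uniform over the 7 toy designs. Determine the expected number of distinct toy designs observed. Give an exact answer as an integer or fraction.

127/49

Let Xⱼ=1 if type j appears at least once. P(Xⱼ=1) = 1 − ((7−1)/7)^3 = 127/343.
E[#distinct] = 7·127/343 = 127/49.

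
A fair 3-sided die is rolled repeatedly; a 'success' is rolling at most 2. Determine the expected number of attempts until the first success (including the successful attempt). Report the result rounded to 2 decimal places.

1.50

For a geometric distribution, E[trials] = 1/p = 1/(2/3) = 3/2.
≈ 1.50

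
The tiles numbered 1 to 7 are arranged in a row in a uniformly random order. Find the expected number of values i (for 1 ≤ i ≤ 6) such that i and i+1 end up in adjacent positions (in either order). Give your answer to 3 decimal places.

For each i ∈ {1,…,6}, let Xᵢ = 1 if i and i+1 are adjacent. P(Xᵢ=1) = 2·(7−1)!/7! = 2/7.
By linearity, E[ΣXᵢ] = (6)·(2/7) = 12/7.
≈ 1.714

1.714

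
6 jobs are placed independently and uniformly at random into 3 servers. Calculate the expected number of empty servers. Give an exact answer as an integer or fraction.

64/243

Let Xⱼ=1 if server j is empty. P(Xⱼ=1) = ((3-1)/3)^6 = 64/729.
By linearity, E[#empty] = 3·64/729 = 64/243.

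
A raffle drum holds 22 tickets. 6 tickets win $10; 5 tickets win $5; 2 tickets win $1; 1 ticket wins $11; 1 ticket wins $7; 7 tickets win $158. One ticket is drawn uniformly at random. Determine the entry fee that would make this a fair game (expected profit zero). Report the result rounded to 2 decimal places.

E[payout] = (6/22)·10 + (5/22)·5 + (2/22)·1 + (1/22)·11 + (1/22)·7 + (7/22)·158 = 1211/22
Fair fee = E[payout] = 1211/22 ≈ $55.05

$55.05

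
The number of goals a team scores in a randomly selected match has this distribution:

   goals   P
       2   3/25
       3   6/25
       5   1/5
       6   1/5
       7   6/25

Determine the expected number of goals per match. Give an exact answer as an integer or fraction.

121/25

E[X] = (3/25)·2 + (6/25)·3 + (1/5)·5 + (1/5)·6 + (6/25)·7
     = 121/25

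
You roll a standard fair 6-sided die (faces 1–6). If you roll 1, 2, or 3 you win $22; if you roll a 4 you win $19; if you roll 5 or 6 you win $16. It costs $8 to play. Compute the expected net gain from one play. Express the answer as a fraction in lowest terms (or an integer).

23/2 dollars

E[payout] = (1/3)·16 + (1/6)·19 + (1/2)·22 = 39/2
Expected profit = 39/2 − 8 = 23/2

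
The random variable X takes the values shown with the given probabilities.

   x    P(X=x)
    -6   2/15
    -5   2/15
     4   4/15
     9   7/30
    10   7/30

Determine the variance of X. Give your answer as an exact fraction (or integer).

E[X] = (2/15)·(-6) + (2/15)·(-5) + (4/15)·4 + (7/30)·9 + (7/30)·10 = 121/30
E[X²] = (2/15)·36 + (2/15)·25 + (4/15)·16 + (7/30)·81 + (7/30)·100 = 1639/30
Var(X) = 1639/30 − (121/30)² = 34529/900

34529/900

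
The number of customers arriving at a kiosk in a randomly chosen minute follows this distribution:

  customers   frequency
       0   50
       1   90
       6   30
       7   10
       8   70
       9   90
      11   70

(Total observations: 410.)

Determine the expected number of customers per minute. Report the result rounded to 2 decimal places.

Total = 410, so P(customers=0) = 50/410, etc.
E[X] = (5/41)·0 + (9/41)·1 + (3/41)·6 + (1/41)·7 + (7/41)·8 + (9/41)·9 + (7/41)·11
     = 248/41 ≈ 6.05

6.05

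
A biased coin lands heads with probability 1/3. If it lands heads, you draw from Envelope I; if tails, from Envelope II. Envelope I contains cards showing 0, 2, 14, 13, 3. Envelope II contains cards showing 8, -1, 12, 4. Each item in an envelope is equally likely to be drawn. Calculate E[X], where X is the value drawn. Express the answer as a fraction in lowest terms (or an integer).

E[X | Envelope I] = (0 + 2 + 14 + 13 + 3)/5 = 32/5
E[X | Envelope II] = (8 − 1 + 12 + 4)/4 = 23/4
E[X] = (1/3)·32/5 + (2/3)·23/4 = 179/30

179/30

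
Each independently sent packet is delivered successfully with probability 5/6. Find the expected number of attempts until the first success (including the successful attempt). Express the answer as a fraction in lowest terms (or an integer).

6/5

For a geometric distribution, E[trials] = 1/p = 1/(5/6) = 6/5.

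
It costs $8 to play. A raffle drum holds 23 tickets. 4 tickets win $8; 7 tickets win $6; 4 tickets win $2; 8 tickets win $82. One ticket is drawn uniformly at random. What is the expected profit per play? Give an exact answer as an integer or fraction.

E[payout] = (4/23)·8 + (7/23)·6 + (4/23)·2 + (8/23)·82 = 738/23
Expected profit = 738/23 − 8 = 554/23

554/23 dollars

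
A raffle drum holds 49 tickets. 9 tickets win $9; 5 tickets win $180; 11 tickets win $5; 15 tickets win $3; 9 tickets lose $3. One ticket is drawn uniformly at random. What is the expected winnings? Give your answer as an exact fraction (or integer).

1054/49 dollars

E[payout] = (9/49)·9 + (5/49)·180 + (11/49)·5 + (15/49)·3 + (9/49)·(-3) = 1054/49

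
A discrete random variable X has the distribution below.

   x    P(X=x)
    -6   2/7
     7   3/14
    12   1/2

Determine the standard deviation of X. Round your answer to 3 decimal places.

7.701

E[X] = 81/14, E[X²] = 1299/14
Var(X) = E[X²] − (E[X])² = 1299/14 − 6561/196 = 11625/196
SD(X) = √(11625/196) ≈ 7.701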